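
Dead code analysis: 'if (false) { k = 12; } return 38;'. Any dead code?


condition is constant false, so the whole block is unreachable
Dead: 'if (false) { k = 12; }'


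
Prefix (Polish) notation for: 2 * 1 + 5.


left-to-right (same/higher precedence on left): tree is (+ (* 2 1) 5)
Prefix: + * 2 1 5


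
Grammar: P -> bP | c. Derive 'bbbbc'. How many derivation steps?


Derivation: P => bP => bbP => bbbP => bbbbP => bbbbc
Steps: 5


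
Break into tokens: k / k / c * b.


Scan left to right, longest-match per lexeme
Tokens: ID(k), OP(/), ID(k), OP(/), ID(c), OP(*), ID(b)


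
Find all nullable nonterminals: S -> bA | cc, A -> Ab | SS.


A nonterminal is nullable iff some alternative derives ε (directly, or every symbol in it is nullable)
Nullable: {}


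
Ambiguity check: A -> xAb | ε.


balanced x^n…b^n: each string has a unique parse
Unambiguous


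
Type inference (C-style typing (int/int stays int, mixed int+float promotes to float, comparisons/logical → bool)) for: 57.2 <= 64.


Operand types: float <= int
Rule: comparison yields bool
Result type: bool


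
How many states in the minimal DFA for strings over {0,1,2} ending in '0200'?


Track the longest suffix of input matching a prefix of '0200': 5 classes (prefixes of length 0..4)
Minimal DFA: 5 states


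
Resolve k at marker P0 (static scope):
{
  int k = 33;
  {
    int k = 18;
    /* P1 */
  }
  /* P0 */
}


k declared in the same block as P0
k = 33


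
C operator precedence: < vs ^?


'<' is relational (level 7); '^' is bitwise XOR (level 4)
Higher level binds tighter
'<' has higher precedence than '^'


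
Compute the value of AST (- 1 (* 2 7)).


Evaluate inner: (* 2 7) = 14
Evaluate root: (- 1 14) = -13
Result: -13


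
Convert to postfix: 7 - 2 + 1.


Left to right (same or higher precedence on left)
Postfix: 7 2 - 1 +


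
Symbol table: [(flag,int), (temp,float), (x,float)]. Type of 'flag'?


Lookup 'flag' → type int


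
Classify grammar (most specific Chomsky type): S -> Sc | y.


Left-linear: every RHS is a terminal or one nonterminal followed by a terminal
Classification: Type 3 (Regular)


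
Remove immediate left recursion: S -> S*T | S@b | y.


Left-recursive alternatives: S*T, S@b; non-recursive: y
Introduce S': S -> yS', S' -> *TS' | @bS' | ε


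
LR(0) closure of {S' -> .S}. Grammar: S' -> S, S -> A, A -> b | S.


Start: S' -> .S
For each item with dot before a nonterminal B, add B -> .γ for every B-production
Closure: [S' -> .S, S -> .A, A -> .b, A -> .S]


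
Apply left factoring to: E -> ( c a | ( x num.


Common prefix: '('
Factored: E -> ( E', E' -> c a | x num


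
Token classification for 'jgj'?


Pattern: letter/underscore followed by alphanumerics, not a keyword
Type: IDENTIFIER


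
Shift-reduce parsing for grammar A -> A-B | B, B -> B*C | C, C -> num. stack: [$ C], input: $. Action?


'C' (not preceded by B*) is the handle for B -> C
Action: reduce (B -> C)


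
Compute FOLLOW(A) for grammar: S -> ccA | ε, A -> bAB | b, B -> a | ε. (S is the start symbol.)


$ ∈ FOLLOW(S). For each A -> αBβ: add FIRST(β)\{ε} to FOLLOW(B); if β nullable, add FOLLOW(A).
FOLLOW(A) = {$, a}


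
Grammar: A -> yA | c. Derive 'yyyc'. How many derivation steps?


Derivation: A => yA => yyA => yyyA => yyyc
Steps: 4


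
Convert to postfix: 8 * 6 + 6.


Left to right (same or higher precedence on left)
Postfix: 8 6 * 6 +


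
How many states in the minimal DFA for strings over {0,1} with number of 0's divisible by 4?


Track (count of 0) mod 4: states 0..3, accept at 0
Minimal DFA: 4 states


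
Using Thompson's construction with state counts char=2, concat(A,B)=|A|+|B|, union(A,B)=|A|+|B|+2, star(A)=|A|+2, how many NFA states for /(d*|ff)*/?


Syntax tree has 3 char leaf(s), 1 union(s), 2 star(s)
chars contribute 3×2 = 6; each union adds +2; each star adds +2
Total: 6 + 2 + 4 = 12 states


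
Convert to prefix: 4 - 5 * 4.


'*' binds tighter: tree is (- 4 (* 5 4))
Prefix: - 4 * 5 4


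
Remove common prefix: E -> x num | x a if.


Common prefix: 'x'
Factored: E -> x E', E' -> num | a if


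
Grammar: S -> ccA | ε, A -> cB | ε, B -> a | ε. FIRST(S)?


Per alternative of S: FIRST(ccA) = {c}; FIRST(ε) = {ε}
FIRST(S) = {c, ε}


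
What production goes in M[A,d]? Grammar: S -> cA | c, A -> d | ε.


For [A, d]: 'd' ∈ FIRST(d)
Entry: A -> d


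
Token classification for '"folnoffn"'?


Pattern: double-quoted sequence
Type: STRING_LITERAL


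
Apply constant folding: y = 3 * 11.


3 * 11 = 33 at compile time
Optimized: y = 33


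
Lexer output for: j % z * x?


Scan left to right, longest-match per lexeme
Tokens: ID(j), OP(%), ID(z), OP(*), ID(x)


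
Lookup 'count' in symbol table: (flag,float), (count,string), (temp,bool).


Lookup 'count' → type string


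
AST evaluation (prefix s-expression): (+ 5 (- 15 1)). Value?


Evaluate inner: (- 15 1) = 14
Evaluate root: (+ 5 14) = 19
Result: 19


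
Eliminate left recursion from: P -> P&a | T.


Left-recursive alternatives: P&a; non-recursive: T
Introduce P': P -> TP', P' -> &aP' | ε


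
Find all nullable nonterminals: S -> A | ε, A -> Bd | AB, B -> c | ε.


A nonterminal is nullable iff some alternative derives ε (directly, or every symbol in it is nullable)
Nullable: {B, S}


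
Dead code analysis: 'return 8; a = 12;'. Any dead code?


statement follows a return and is unreachable
Dead: 'a = 12'


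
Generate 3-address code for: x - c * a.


Break into single-operator statements:
t1 = c * a
t2 = x - t1


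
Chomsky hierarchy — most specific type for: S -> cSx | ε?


Single nonterminal LHS, but c^n x^n is not regular
Classification: Type 2 (Context-Free)


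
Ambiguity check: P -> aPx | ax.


balanced a^n…x^n: each string has a unique parse
Unambiguous


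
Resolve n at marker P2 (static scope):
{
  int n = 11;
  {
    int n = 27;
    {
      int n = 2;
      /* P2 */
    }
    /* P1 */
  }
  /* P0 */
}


n declared in the same block as P2
n = 2


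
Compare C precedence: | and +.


'+' is additive (level 9); '|' is bitwise OR (level 3)
Higher level binds tighter
'+' has higher precedence than '|'


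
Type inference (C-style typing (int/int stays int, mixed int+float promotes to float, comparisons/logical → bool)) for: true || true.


Operand types: bool || bool
Rule: logical operators take bool operands and yield bool
Result type: bool


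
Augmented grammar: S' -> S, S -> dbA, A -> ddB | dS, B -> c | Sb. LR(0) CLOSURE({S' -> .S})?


Start: S' -> .S
For each item with dot before a nonterminal B, add B -> .γ for every B-production
Closure: [S' -> .S, S -> .dbA]


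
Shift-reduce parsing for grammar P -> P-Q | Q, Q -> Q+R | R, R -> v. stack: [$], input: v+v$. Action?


no handle on stack; shift 'v'
Action: shift


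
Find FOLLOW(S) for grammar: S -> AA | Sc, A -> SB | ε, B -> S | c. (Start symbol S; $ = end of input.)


$ ∈ FOLLOW(S). For each A -> αBβ: add FIRST(β)\{ε} to FOLLOW(B); if β nullable, add FOLLOW(A).
FOLLOW(S) = {$, c}


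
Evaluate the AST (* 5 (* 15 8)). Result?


Evaluate inner: (* 15 8) = 120
Evaluate root: (* 5 120) = 600
Result: 600


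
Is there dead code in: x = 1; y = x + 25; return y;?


x is read by y's definition; y is returned
No dead code


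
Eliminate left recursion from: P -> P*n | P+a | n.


Left-recursive alternatives: P*n, P+a; non-recursive: n
Introduce P': P -> nP', P' -> *nP' | +aP' | ε


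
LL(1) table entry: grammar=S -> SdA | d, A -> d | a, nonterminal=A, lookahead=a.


For [A, a]: 'a' ∈ FIRST(a)
Entry: A -> a


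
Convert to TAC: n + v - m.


Break into single-operator statements:
t1 = n + v
t2 = t1 - m


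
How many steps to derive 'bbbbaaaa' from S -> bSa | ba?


Derivation: S => bSa => bbSaa => bbbSaaa => bbbbaaaa
Steps: 4


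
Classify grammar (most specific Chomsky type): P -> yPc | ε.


Single nonterminal LHS, but y^n c^n is not regular
Classification: Type 2 (Context-Free)


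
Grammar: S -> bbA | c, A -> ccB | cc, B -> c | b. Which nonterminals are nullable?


A nonterminal is nullable iff some alternative derives ε (directly, or every symbol in it is nullable)
Nullable: {}


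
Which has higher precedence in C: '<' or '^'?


'<' is relational (level 7); '^' is bitwise XOR (level 4)
Higher level binds tighter
'<' has higher precedence than '^'


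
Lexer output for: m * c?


Scan left to right, longest-match per lexeme
Tokens: ID(m), OP(*), ID(c)


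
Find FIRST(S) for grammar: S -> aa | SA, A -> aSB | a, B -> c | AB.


Per alternative of S: FIRST(aa) = {a}; FIRST(SA) = {a}
FIRST(S) = {a}


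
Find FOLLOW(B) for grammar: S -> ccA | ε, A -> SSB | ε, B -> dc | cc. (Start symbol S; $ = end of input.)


$ ∈ FOLLOW(S). For each A -> αBβ: add FIRST(β)\{ε} to FOLLOW(B); if β nullable, add FOLLOW(A).
FOLLOW(B) = {$, c, d}


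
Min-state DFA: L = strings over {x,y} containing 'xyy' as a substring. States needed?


KMP-style automaton: 3 progress states + 1 absorbing accept = 4
Minimal DFA: 4 states


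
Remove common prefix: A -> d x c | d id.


Common prefix: 'd'
Factored: A -> d A', A' -> x c | id


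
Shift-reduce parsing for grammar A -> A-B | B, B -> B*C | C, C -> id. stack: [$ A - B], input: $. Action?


handle 'A-B' on top; lookahead ∈ FOLLOW(A) = {-, $}
Action: reduce (A -> A-B)


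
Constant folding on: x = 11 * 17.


11 * 17 = 187 at compile time
Optimized: x = 187


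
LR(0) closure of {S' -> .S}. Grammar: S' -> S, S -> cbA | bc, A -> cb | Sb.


Start: S' -> .S
For each item with dot before a nonterminal B, add B -> .γ for every B-production
Closure: [S' -> .S, S -> .cbA, S -> .bc]


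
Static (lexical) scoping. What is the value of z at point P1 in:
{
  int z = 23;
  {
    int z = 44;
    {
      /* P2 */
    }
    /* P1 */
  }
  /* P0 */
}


z declared in the same block as P1
z = 44


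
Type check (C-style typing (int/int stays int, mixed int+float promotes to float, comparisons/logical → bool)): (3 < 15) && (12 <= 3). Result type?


Operand types: bool && bool
Rule: logical operators take bool operands and yield bool
Result type: bool


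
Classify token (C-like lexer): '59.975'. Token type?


Pattern: digits with a decimal point
Type: FLOAT_LITERAL


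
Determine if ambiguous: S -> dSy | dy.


balanced d^n…y^n: each string has a unique parse
Unambiguous


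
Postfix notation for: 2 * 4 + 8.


Left to right (same or higher precedence on left)
Postfix: 2 4 * 8 +


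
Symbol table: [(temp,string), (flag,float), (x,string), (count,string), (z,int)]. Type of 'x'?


Lookup 'x' → type string


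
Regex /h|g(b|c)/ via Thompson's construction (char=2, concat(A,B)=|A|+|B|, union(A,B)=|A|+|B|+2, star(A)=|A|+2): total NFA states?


Syntax tree has 4 char leaf(s), 2 union(s), 0 star(s)
chars contribute 4×2 = 8; each union adds +2; each star adds +2
Total: 8 + 4 + 0 = 12 states


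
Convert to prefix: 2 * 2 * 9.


left-to-right (same/higher precedence on left): tree is (* (* 2 2) 9)
Prefix: * * 2 2 9


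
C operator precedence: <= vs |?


'<=' is relational (level 7); '|' is bitwise OR (level 3)
Higher level binds tighter
'<=' has higher precedence than '|'


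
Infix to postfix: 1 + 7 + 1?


Left to right (same or higher precedence on left)
Postfix: 1 7 + 1 +


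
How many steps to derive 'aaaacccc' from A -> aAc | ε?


Derivation: A => aAc => aaAcc => aaaAccc => aaaaAcccc => aaaacccc
Steps: 5


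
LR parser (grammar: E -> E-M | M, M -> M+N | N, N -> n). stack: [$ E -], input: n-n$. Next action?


no handle ('E-' is not any RHS); shift 'n'
Action: shift


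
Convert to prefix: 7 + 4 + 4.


left-to-right (same/higher precedence on left): tree is (+ (+ 7 4) 4)
Prefix: + + 7 4 4


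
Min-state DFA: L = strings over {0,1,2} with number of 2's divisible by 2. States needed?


Track (count of 2) mod 2: states 0..1, accept at 0
Minimal DFA: 2 states


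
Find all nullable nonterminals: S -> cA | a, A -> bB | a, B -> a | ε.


A nonterminal is nullable iff some alternative derives ε (directly, or every symbol in it is nullable)
Nullable: {B}


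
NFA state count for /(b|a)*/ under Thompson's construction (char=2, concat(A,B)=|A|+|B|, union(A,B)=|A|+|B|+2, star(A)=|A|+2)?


Syntax tree has 2 char leaf(s), 1 union(s), 1 star(s)
chars contribute 2×2 = 4; each union adds +2; each star adds +2
Total: 4 + 2 + 2 = 8 states


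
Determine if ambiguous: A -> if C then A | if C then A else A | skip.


dangling else: 'if C then if C then skip else skip' parses two ways
Ambiguous


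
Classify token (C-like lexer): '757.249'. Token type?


Pattern: digits with a decimal point
Type: FLOAT_LITERAL


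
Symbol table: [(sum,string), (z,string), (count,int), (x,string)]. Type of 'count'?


Lookup 'count' → type int


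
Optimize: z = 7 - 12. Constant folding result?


7 - 12 = -5 at compile time
Optimized: z = -5


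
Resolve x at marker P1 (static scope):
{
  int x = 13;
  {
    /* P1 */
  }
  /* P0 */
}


P1's block does not declare x; resolves to the enclosing declaration at depth 0
x = 13


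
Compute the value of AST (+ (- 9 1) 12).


Evaluate inner: (- 9 1) = 8
Evaluate root: (+ 8 12) = 20
Result: 20


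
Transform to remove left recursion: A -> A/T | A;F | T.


Left-recursive alternatives: A/T, A;F; non-recursive: T
Introduce A': A -> TA', A' -> /TA' | ;FA' | ε


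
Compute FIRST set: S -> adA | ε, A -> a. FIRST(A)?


Per alternative of A: FIRST(a) = {a}
FIRST(A) = {a}


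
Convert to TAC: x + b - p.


Break into single-operator statements:
t1 = x + b
t2 = t1 - p


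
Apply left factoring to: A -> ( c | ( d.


Common prefix: '('
Factored: A -> ( A', A' -> c | d


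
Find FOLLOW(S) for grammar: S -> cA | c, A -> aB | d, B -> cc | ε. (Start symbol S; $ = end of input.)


$ ∈ FOLLOW(S). For each A -> αBβ: add FIRST(β)\{ε} to FOLLOW(B); if β nullable, add FOLLOW(A).
FOLLOW(S) = {$}


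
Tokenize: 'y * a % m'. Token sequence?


Scan left to right, longest-match per lexeme
Tokens: ID(y), OP(*), ID(a), OP(%), ID(m)


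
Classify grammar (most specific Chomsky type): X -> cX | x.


Right-linear: every RHS is a terminal or a terminal followed by one nonterminal
Classification: Type 3 (Regular)


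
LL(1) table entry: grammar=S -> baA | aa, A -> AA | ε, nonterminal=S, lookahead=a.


For [S, a]: 'a' ∈ FIRST(aa)
Entry: S -> aa


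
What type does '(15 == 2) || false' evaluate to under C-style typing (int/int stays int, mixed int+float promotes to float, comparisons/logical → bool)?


Operand types: bool || bool
Rule: logical operators take bool operands and yield bool
Result type: bool


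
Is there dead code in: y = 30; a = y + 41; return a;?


y is read by a's definition; a is returned
No dead code


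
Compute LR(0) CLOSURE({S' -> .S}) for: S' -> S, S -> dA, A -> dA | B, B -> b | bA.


Start: S' -> .S
For each item with dot before a nonterminal B, add B -> .γ for every B-production
Closure: [S' -> .S, S -> .dA]


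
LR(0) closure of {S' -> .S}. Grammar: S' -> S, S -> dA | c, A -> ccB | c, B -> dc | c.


Start: S' -> .S
For each item with dot before a nonterminal B, add B -> .γ for every B-production
Closure: [S' -> .S, S -> .dA, S -> .c]


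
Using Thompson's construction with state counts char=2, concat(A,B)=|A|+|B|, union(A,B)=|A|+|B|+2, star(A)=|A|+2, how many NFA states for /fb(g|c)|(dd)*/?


Syntax tree has 6 char leaf(s), 2 union(s), 1 star(s)
chars contribute 6×2 = 12; each union adds +2; each star adds +2
Total: 12 + 4 + 2 = 18 states


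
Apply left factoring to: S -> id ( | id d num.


Common prefix: 'id'
Factored: S -> id S', S' -> ( | d num


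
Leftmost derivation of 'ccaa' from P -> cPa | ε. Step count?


Derivation: P => cPa => ccPaa => ccaa
Steps: 3


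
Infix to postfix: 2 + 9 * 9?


* has higher precedence, evaluate 9*9 first
Postfix: 2 9 9 * +


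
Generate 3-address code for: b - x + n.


Break into single-operator statements:
t1 = b - x
t2 = t1 + n


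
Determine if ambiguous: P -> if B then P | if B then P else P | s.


dangling else: 'if B then if B then s else s' parses two ways
Ambiguous


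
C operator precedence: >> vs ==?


'>>' is shift (level 8); '==' is equality (level 6)
Higher level binds tighter
'>>' has higher precedence than '=='


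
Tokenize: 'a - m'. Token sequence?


Scan left to right, longest-match per lexeme
Tokens: ID(a), OP(-), ID(m)


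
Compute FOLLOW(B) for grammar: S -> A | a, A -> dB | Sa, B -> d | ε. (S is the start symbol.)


$ ∈ FOLLOW(S). For each A -> αBβ: add FIRST(β)\{ε} to FOLLOW(B); if β nullable, add FOLLOW(A).
FOLLOW(B) = {$, a}


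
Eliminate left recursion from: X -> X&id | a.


Left-recursive alternatives: X&id; non-recursive: a
Introduce X': X -> aX', X' -> &idX' | ε


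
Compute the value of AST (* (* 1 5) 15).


Evaluate inner: (* 1 5) = 5
Evaluate root: (* 5 15) = 75
Result: 75


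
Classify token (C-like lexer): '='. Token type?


Pattern: operator symbol
Type: OPERATOR


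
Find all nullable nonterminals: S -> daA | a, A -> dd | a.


A nonterminal is nullable iff some alternative derives ε (directly, or every symbol in it is nullable)
Nullable: {}


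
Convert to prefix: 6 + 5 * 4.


'*' binds tighter: tree is (+ 6 (* 5 4))
Prefix: + 6 * 5 4


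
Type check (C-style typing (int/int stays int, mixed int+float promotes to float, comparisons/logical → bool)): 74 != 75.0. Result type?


Operand types: int != float
Rule: comparison yields bool
Result type: bool


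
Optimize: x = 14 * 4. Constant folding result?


14 * 4 = 56 at compile time
Optimized: x = 56


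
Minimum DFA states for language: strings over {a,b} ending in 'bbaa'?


Track the longest suffix of input matching a prefix of 'bbaa': 5 classes (prefixes of length 0..4)
Minimal DFA: 5 states


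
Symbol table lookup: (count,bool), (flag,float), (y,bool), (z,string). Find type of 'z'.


Lookup 'z' → type string


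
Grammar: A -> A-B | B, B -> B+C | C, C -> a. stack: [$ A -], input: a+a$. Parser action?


no handle ('A-' is not any RHS); shift 'a'
Action: shift


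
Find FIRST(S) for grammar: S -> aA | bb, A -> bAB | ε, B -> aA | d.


Per alternative of S: FIRST(aA) = {a}; FIRST(bb) = {b}
FIRST(S) = {a, b}


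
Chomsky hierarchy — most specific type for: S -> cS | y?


Right-linear: every RHS is a terminal or a terminal followed by one nonterminal
Classification: Type 3 (Regular)


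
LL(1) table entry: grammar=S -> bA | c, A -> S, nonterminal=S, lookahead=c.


For [S, c]: 'c' ∈ FIRST(c)
Entry: S -> c


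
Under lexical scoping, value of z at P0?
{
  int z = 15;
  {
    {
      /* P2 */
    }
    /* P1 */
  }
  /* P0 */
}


z declared in the same block as P0
z = 15


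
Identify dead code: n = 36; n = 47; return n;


first assignment to n is overwritten before any read
Dead: 'n = 36'


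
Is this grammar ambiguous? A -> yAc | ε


balanced y^n…c^n: each string has a unique parse
Unambiguous


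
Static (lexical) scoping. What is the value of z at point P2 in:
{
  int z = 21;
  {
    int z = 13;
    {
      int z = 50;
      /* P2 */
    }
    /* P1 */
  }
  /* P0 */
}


z declared in the same block as P2
z = 50


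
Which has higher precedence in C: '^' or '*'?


'*' is multiplicative (level 10); '^' is bitwise XOR (level 4)
Higher level binds tighter
'*' has higher precedence than '^'


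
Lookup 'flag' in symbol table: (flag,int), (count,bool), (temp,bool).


Lookup 'flag' → type int


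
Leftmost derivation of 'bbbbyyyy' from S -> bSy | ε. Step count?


Derivation: S => bSy => bbSyy => bbbSyyy => bbbbSyyyy => bbbbyyyy
Steps: 5


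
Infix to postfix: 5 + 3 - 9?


Left to right (same or higher precedence on left)
Postfix: 5 3 + 9 -


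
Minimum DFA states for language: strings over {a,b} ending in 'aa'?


Track the longest suffix of input matching a prefix of 'aa': 3 classes (prefixes of length 0..2)
Minimal DFA: 3 states


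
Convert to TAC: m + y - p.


Break into single-operator statements:
t1 = m + y
t2 = t1 - p


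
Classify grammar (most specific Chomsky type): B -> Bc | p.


Left-linear: every RHS is a terminal or one nonterminal followed by a terminal
Classification: Type 3 (Regular)


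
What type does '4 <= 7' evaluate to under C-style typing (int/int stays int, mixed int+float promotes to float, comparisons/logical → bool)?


Operand types: int <= int
Rule: comparison yields bool
Result type: bool


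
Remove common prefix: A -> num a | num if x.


Common prefix: 'num'
Factored: A -> num A', A' -> a | if x


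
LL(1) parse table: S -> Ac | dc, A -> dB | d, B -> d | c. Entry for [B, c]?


For [B, c]: 'c' ∈ FIRST(c)
Entry: B -> c


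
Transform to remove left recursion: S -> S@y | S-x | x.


Left-recursive alternatives: S@y, S-x; non-recursive: x
Introduce S': S -> xS', S' -> @yS' | -xS' | ε


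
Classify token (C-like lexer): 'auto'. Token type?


Pattern: reserved word
Type: KEYWORD


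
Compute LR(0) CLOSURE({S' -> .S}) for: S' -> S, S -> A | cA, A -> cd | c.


Start: S' -> .S
For each item with dot before a nonterminal B, add B -> .γ for every B-production
Closure: [S' -> .S, S -> .A, S -> .cA, A -> .cd, A -> .c]


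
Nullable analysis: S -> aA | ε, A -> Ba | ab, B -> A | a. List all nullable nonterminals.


A nonterminal is nullable iff some alternative derives ε (directly, or every symbol in it is nullable)
Nullable: {S}


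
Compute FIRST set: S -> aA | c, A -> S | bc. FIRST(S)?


Per alternative of S: FIRST(aA) = {a}; FIRST(c) = {c}
FIRST(S) = {a, c}


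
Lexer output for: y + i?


Scan left to right, longest-match per lexeme
Tokens: ID(y), OP(+), ID(i)


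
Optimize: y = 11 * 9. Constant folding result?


11 * 9 = 99 at compile time
Optimized: y = 99


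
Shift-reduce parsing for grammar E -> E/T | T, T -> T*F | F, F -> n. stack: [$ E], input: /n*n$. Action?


shift '/' to continue E -> E/T
Action: shift


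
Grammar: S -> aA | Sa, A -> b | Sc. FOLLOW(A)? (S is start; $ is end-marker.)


$ ∈ FOLLOW(S). For each A -> αBβ: add FIRST(β)\{ε} to FOLLOW(B); if β nullable, add FOLLOW(A).
FOLLOW(A) = {$, a, c}


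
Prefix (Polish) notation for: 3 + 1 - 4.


left-to-right (same/higher precedence on left): tree is (- (+ 3 1) 4)
Prefix: - + 3 1 4


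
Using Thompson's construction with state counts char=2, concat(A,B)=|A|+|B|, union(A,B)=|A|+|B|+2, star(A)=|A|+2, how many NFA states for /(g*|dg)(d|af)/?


Syntax tree has 6 char leaf(s), 2 union(s), 1 star(s)
chars contribute 6×2 = 12; each union adds +2; each star adds +2
Total: 12 + 4 + 2 = 18 states


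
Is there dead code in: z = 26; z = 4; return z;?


first assignment to z is overwritten before any read
Dead: 'z = 26'


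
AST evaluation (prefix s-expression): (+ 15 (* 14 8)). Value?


Evaluate inner: (* 14 8) = 112
Evaluate root: (+ 15 112) = 127
Result: 127


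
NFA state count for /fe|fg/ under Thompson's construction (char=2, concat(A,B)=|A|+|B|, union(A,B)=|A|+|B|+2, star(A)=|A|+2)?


Syntax tree has 4 char leaf(s), 1 union(s), 0 star(s)
chars contribute 4×2 = 8; each union adds +2; each star adds +2
Total: 8 + 2 + 0 = 10 states


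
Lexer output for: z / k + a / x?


Scan left to right, longest-match per lexeme
Tokens: ID(z), OP(/), ID(k), OP(+), ID(a), OP(/), ID(x)


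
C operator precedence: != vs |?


'!=' is equality (level 6); '|' is bitwise OR (level 3)
Higher level binds tighter
'!=' has higher precedence than '|'


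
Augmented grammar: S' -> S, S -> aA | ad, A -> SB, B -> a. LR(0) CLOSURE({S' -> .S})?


Start: S' -> .S
For each item with dot before a nonterminal B, add B -> .γ for every B-production
Closure: [S' -> .S, S -> .aA, S -> .ad]


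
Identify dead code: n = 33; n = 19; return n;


first assignment to n is overwritten before any read
Dead: 'n = 33'


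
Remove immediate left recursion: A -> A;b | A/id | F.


Left-recursive alternatives: A;b, A/id; non-recursive: F
Introduce A': A -> FA', A' -> ;bA' | /idA' | ε


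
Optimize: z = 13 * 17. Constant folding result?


13 * 17 = 221 at compile time
Optimized: z = 221


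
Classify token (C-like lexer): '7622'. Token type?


Pattern: digits only
Type: INTEGER_LITERAL


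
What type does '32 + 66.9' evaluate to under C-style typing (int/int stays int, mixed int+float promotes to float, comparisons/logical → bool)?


Operand types: int + float
Rule: mixed int/float promotes to float; int/int stays int
Result type: float


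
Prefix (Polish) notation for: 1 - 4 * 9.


'*' binds tighter: tree is (- 1 (* 4 9))
Prefix: - 1 * 4 9


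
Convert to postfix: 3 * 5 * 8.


Left to right (same or higher precedence on left)
Postfix: 3 5 * 8 *


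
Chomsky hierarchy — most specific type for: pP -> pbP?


LHS has context (more than one symbol) and |LHS| ≤ |RHS|
Classification: Type 1 (Context-Sensitive)


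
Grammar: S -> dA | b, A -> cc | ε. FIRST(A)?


Per alternative of A: FIRST(cc) = {c}; FIRST(ε) = {ε}
FIRST(A) = {c, ε}


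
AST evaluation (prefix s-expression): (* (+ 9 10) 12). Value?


Evaluate inner: (+ 9 10) = 19
Evaluate root: (* 19 12) = 228
Result: 228


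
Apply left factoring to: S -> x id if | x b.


Common prefix: 'x'
Factored: S -> x S', S' -> id if | b


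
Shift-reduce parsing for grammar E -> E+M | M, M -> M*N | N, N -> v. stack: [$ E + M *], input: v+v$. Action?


no handle; shift 'v'
Action: shift


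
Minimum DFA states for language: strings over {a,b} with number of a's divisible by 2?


Track (count of a) mod 2: states 0..1, accept at 0
Minimal DFA: 2 states


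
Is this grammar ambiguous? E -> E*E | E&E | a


'a*a&a' has two parse trees (no precedence encoded between * and &)
Ambiguous


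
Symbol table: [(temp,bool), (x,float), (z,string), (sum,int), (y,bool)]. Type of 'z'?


Lookup 'z' → type string


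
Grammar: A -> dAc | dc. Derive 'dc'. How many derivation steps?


Derivation: A => dc
Steps: 1


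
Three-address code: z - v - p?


Break into single-operator statements:
t1 = z - v
t2 = t1 - p


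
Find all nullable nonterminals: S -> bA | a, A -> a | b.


A nonterminal is nullable iff some alternative derives ε (directly, or every symbol in it is nullable)
Nullable: {}


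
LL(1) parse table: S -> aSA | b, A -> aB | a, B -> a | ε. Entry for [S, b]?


For [S, b]: 'b' ∈ FIRST(b)
Entry: S -> b


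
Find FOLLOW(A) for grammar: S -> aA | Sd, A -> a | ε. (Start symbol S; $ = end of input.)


$ ∈ FOLLOW(S). For each A -> αBβ: add FIRST(β)\{ε} to FOLLOW(B); if β nullable, add FOLLOW(A).
FOLLOW(A) = {$, d}


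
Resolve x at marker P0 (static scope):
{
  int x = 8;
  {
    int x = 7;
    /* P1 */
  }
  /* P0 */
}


x declared in the same block as P0
x = 8


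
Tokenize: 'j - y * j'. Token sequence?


Scan left to right, longest-match per lexeme
Tokens: ID(j), OP(-), ID(y), OP(*), ID(j)


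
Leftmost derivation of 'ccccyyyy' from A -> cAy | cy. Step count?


Derivation: A => cAy => ccAyy => cccAyyy => ccccyyyy
Steps: 4


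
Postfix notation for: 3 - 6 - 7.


Left to right (same or higher precedence on left)
Postfix: 3 6 - 7 -


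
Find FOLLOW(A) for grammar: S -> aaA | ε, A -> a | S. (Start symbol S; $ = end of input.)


$ ∈ FOLLOW(S). For each A -> αBβ: add FIRST(β)\{ε} to FOLLOW(B); if β nullable, add FOLLOW(A).
FOLLOW(A) = {$}


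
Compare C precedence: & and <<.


'<<' is shift (level 8); '&' is bitwise AND (level 5)
Higher level binds tighter
'<<' has higher precedence than '&'


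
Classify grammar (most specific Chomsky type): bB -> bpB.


LHS has context (more than one symbol) and |LHS| ≤ |RHS|
Classification: Type 1 (Context-Sensitive)


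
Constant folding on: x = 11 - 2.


11 - 2 = 9 at compile time
Optimized: x = 9


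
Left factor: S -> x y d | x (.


Common prefix: 'x'
Factored: S -> x S', S' -> y d | (


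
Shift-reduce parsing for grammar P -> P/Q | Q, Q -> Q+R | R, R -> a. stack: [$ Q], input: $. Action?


lookahead ∉ {+} so Q won't extend; reduce P -> Q
Action: reduce (P -> Q)


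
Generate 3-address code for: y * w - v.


Break into single-operator statements:
t1 = y * w
t2 = t1 - v


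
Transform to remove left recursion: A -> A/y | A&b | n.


Left-recursive alternatives: A/y, A&b; non-recursive: n
Introduce A': A -> nA', A' -> /yA' | &bA' | ε


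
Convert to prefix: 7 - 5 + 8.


left-to-right (same/higher precedence on left): tree is (+ (- 7 5) 8)
Prefix: + - 7 5 8


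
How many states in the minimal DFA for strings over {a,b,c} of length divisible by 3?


Track length mod 3: states 0..2, accept at 0
Minimal DFA: 3 states


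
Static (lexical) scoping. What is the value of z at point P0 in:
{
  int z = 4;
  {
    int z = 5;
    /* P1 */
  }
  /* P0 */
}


z declared in the same block as P0
z = 4


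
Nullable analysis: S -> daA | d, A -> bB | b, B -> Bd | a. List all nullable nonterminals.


A nonterminal is nullable iff some alternative derives ε (directly, or every symbol in it is nullable)
Nullable: {}


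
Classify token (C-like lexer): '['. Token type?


Pattern: delimiter/punctuation
Type: PUNCTUATION


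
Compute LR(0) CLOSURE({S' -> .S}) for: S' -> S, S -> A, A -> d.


Start: S' -> .S
For each item with dot before a nonterminal B, add B -> .γ for every B-production
Closure: [S' -> .S, S -> .A, A -> .d]


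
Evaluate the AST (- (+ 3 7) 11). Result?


Evaluate inner: (+ 3 7) = 10
Evaluate root: (- 10 11) = -1
Result: -1


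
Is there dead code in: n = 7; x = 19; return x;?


n is assigned but never read
Dead: 'n = 7'


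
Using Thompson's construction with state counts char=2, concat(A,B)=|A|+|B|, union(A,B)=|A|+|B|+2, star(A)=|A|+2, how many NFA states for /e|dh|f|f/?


Syntax tree has 5 char leaf(s), 3 union(s), 0 star(s)
chars contribute 5×2 = 10; each union adds +2; each star adds +2
Total: 10 + 6 + 0 = 16 states


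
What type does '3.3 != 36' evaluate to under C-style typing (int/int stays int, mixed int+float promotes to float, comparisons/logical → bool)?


Operand types: float != int
Rule: comparison yields bool
Result type: bool


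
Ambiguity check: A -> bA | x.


right-linear, alternatives start with distinct terminals 'b' vs 'x': unique leftmost derivation
Unambiguous


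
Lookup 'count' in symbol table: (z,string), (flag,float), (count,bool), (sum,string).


Lookup 'count' → type bool


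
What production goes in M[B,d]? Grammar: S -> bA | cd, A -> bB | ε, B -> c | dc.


For [B, d]: 'd' ∈ FIRST(dc)
Entry: B -> dc


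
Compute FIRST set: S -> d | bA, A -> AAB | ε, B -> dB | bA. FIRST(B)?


Per alternative of B: FIRST(dB) = {d}; FIRST(bA) = {b}
FIRST(B) = {b, d}


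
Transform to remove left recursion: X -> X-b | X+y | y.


Left-recursive alternatives: X-b, X+y; non-recursive: y
Introduce X': X -> yX', X' -> -bX' | +yX' | ε


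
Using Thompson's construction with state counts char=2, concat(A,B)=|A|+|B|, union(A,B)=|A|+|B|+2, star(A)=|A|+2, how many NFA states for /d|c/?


Syntax tree has 2 char leaf(s), 1 union(s), 0 star(s)
chars contribute 2×2 = 4; each union adds +2; each star adds +2
Total: 4 + 2 + 0 = 6 states


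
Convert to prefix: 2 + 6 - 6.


left-to-right (same/higher precedence on left): tree is (- (+ 2 6) 6)
Prefix: - + 2 6 6


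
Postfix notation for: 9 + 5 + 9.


Left to right (same or higher precedence on left)
Postfix: 9 5 + 9 +


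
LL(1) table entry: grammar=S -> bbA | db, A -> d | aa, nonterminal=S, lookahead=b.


For [S, b]: 'b' ∈ FIRST(bbA)
Entry: S -> bbA


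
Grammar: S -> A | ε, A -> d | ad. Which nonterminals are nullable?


A nonterminal is nullable iff some alternative derives ε (directly, or every symbol in it is nullable)
Nullable: {S}


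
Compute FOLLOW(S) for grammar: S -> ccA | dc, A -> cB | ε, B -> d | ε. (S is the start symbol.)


$ ∈ FOLLOW(S). For each A -> αBβ: add FIRST(β)\{ε} to FOLLOW(B); if β nullable, add FOLLOW(A).
FOLLOW(S) = {$}


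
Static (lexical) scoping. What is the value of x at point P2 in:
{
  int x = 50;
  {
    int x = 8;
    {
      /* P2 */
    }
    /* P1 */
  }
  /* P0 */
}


P2's block does not declare x; resolves to the enclosing declaration at depth 1
x = 8


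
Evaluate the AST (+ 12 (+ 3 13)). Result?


Evaluate inner: (+ 3 13) = 16
Evaluate root: (+ 12 16) = 28
Result: 28


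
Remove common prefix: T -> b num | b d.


Common prefix: 'b'
Factored: T -> b T', T' -> num | d


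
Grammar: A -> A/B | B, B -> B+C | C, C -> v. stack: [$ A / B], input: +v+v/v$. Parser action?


'+' can extend B; shift to build B -> B+C
Action: shift


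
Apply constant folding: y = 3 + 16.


3 + 16 = 19 at compile time
Optimized: y = 19


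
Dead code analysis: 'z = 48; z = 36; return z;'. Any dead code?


first assignment to z is overwritten before any read
Dead: 'z = 48'


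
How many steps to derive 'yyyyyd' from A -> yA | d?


Derivation: A => yA => yyA => yyyA => yyyyA => yyyyyA => yyyyyd
Steps: 6


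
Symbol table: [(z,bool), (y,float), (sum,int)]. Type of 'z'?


Lookup 'z' → type bool


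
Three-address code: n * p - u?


Break into single-operator statements:
t1 = n * p
t2 = t1 - u


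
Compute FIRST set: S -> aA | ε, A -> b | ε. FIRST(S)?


Per alternative of S: FIRST(aA) = {a}; FIRST(ε) = {ε}
FIRST(S) = {a, ε}


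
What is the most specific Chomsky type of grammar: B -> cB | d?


Right-linear: every RHS is a terminal or a terminal followed by one nonterminal
Classification: Type 3 (Regular)


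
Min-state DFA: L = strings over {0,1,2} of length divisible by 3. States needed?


Track length mod 3: states 0..2, accept at 0
Minimal DFA: 3 states


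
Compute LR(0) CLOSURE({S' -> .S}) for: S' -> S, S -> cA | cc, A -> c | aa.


Start: S' -> .S
For each item with dot before a nonterminal B, add B -> .γ for every B-production
Closure: [S' -> .S, S -> .cA, S -> .cc]


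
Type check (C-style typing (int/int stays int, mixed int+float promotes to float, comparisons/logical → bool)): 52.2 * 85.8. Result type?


Operand types: float * float
Rule: mixed int/float promotes to float; int/int stays int
Result type: float


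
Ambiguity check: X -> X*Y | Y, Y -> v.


precedence layered via separate nonterminal Y: deterministic
Unambiguous


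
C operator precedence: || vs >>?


'>>' is shift (level 8); '||' is logical OR (level 1)
Higher level binds tighter
'>>' has higher precedence than '||'


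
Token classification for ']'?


Pattern: delimiter/punctuation
Type: PUNCTUATION


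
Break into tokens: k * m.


Scan left to right, longest-match per lexeme
Tokens: ID(k), OP(*), ID(m)


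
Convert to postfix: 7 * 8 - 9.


Left to right (same or higher precedence on left)
Postfix: 7 8 * 9 -


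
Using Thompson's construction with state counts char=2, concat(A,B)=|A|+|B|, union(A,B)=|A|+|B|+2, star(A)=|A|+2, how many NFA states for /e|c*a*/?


Syntax tree has 3 char leaf(s), 1 union(s), 2 star(s)
chars contribute 3×2 = 6; each union adds +2; each star adds +2
Total: 6 + 2 + 4 = 12 states


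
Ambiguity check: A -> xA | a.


right-linear, alternatives start with distinct terminals 'x' vs 'a': unique leftmost derivation
Unambiguous


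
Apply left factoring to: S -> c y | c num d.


Common prefix: 'c'
Factored: S -> c S', S' -> y | num d


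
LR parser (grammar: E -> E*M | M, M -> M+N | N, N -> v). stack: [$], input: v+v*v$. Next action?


no handle on stack; shift 'v'
Action: shift


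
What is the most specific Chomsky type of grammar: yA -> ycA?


LHS has context (more than one symbol) and |LHS| ≤ |RHS|
Classification: Type 1 (Context-Sensitive)


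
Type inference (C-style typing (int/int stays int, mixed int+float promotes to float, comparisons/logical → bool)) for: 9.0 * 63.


Operand types: float * int
Rule: mixed int/float promotes to float; int/int stays int
Result type: float


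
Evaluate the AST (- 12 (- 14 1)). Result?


Evaluate inner: (- 14 1) = 13
Evaluate root: (- 12 13) = -1
Result: -1


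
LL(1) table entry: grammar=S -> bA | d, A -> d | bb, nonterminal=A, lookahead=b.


For [A, b]: 'b' ∈ FIRST(bb)
Entry: A -> bb


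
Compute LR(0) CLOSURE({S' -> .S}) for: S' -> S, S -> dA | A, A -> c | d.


Start: S' -> .S
For each item with dot before a nonterminal B, add B -> .γ for every B-production
Closure: [S' -> .S, S -> .dA, S -> .A, A -> .c, A -> .d]


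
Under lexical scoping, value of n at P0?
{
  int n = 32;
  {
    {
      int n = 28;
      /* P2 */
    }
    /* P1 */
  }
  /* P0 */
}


n declared in the same block as P0
n = 32


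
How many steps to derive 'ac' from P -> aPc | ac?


Derivation: P => ac
Steps: 1


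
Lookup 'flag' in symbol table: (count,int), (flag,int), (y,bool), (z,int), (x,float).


Lookup 'flag' → type int


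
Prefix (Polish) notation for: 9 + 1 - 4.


left-to-right (same/higher precedence on left): tree is (- (+ 9 1) 4)
Prefix: - + 9 1 4


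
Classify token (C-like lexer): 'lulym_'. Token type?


Pattern: letter/underscore followed by alphanumerics, not a keyword
Type: IDENTIFIER


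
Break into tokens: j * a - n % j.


Scan left to right, longest-match per lexeme
Tokens: ID(j), OP(*), ID(a), OP(-), ID(n), OP(%), ID(j)


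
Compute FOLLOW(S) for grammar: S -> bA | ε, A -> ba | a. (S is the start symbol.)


$ ∈ FOLLOW(S). For each A -> αBβ: add FIRST(β)\{ε} to FOLLOW(B); if β nullable, add FOLLOW(A).
FOLLOW(S) = {$}


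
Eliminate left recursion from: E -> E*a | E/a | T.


Left-recursive alternatives: E*a, E/a; non-recursive: T
Introduce E': E -> TE', E' -> *aE' | /aE' | ε


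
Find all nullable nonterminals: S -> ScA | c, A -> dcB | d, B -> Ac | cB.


A nonterminal is nullable iff some alternative derives ε (directly, or every symbol in it is nullable)
Nullable: {}


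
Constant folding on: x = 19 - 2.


19 - 2 = 17 at compile time
Optimized: x = 17


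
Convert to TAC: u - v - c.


Break into single-operator statements:
t1 = u - v
t2 = t1 - c


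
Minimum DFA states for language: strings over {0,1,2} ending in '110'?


Track the longest suffix of input matching a prefix of '110': 4 classes (prefixes of length 0..3)
Minimal DFA: 4 states


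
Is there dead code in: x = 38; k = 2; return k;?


x is assigned but never read
Dead: 'x = 38'


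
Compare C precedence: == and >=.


'>=' is relational (level 7); '==' is equality (level 6)
Higher level binds tighter
'>=' has higher precedence than '=='


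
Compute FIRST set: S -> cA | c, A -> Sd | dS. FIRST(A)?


Per alternative of A: FIRST(Sd) = {c}; FIRST(dS) = {d}
FIRST(A) = {c, d}
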